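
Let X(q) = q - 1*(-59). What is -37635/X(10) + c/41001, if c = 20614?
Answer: -513883423/943023 ≈ -544.93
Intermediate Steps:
X(q) = 59 + q (X(q) = q + 59 = 59 + q)
-37635/X(10) + c/41001 = -37635/(59 + 10) + 20614/41001 = -37635/69 + 20614*(1/41001) = -37635*1/69 + 20614/41001 = -12545/23 + 20614/41001 = -513883423/943023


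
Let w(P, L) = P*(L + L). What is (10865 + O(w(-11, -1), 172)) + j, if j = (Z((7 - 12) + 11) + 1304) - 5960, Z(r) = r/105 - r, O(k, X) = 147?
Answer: 222252/35 ≈ 6350.1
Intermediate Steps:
w(P, L) = 2*L*P (w(P, L) = P*(2*L) = 2*L*P)
Z(r) = -104*r/105 (Z(r) = r*(1/105) - r = r/105 - r = -104*r/105)
j = -163168/35 (j = (-104*((7 - 12) + 11)/105 + 1304) - 5960 = (-104*(-5 + 11)/105 + 1304) - 5960 = (-104/105*6 + 1304) - 5960 = (-208/35 + 1304) - 5960 = 45432/35 - 5960 = -163168/35 ≈ -4661.9)
(10865 + O(w(-11, -1), 172)) + j = (10865 + 147) - 163168/35 = 11012 - 163168/35 = 222252/35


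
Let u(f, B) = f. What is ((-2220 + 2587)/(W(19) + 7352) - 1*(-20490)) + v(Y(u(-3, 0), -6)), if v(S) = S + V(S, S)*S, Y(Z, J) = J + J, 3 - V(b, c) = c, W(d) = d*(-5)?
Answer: 147302953/7257 ≈ 20298.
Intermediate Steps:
W(d) = -5*d
V(b, c) = 3 - c
Y(Z, J) = 2*J
v(S) = S + S*(3 - S) (v(S) = S + (3 - S)*S = S + S*(3 - S))
((-2220 + 2587)/(W(19) + 7352) - 1*(-20490)) + v(Y(u(-3, 0), -6)) = ((-2220 + 2587)/(-5*19 + 7352) - 1*(-20490)) + (2*(-6))*(4 - 2*(-6)) = (367/(-95 + 7352) + 20490) - 12*(4 - 1*(-12)) = (367/7257 + 20490) - 12*(4 + 12) = (367*(1/7257) + 20490) - 12*16 = (367/7257 + 20490) - 192 = 148696297/7257 - 192 = 147302953/7257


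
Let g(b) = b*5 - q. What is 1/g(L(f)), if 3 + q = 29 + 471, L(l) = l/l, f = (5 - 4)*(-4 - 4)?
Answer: -1/492 ≈ -0.0020325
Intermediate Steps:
f = -8 (f = 1*(-8) = -8)
L(l) = 1
q = 497 (q = -3 + (29 + 471) = -3 + 500 = 497)
g(b) = -497 + 5*b (g(b) = b*5 - 1*497 = 5*b - 497 = -497 + 5*b)
1/g(L(f)) = 1/(-497 + 5*1) = 1/(-497 + 5) = 1/(-492) = -1/492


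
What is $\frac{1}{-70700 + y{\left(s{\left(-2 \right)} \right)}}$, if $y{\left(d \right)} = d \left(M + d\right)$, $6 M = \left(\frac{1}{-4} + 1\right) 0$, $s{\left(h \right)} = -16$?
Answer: $- \frac{1}{70444} \approx -1.4196 \cdot 10^{-5}$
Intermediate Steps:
$M = 0$ ($M = \frac{\left(\frac{1}{-4} + 1\right) 0}{6} = \frac{\left(- \frac{1}{4} + 1\right) 0}{6} = \frac{\frac{3}{4} \cdot 0}{6} = \frac{1}{6} \cdot 0 = 0$)
$y{\left(d \right)} = d^{2}$ ($y{\left(d \right)} = d \left(0 + d\right) = d d = d^{2}$)
$\frac{1}{-70700 + y{\left(s{\left(-2 \right)} \right)}} = \frac{1}{-70700 + \left(-16\right)^{2}} = \frac{1}{-70700 + 256} = \frac{1}{-70444} = - \frac{1}{70444}$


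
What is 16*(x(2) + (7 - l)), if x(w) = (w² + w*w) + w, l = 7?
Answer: 160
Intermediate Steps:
x(w) = w + 2*w² (x(w) = (w² + w²) + w = 2*w² + w = w + 2*w²)
16*(x(2) + (7 - l)) = 16*(2*(1 + 2*2) + (7 - 1*7)) = 16*(2*(1 + 4) + (7 - 7)) = 16*(2*5 + 0) = 16*(10 + 0) = 16*10 = 160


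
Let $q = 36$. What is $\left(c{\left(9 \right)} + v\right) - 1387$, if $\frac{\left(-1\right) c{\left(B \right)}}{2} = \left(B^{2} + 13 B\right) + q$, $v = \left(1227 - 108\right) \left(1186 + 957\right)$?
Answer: $2396162$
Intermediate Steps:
$v = 2398017$ ($v = 1119 \cdot 2143 = 2398017$)
$c{\left(B \right)} = -72 - 26 B - 2 B^{2}$ ($c{\left(B \right)} = - 2 \left(\left(B^{2} + 13 B\right) + 36\right) = - 2 \left(36 + B^{2} + 13 B\right) = -72 - 26 B - 2 B^{2}$)
$\left(c{\left(9 \right)} + v\right) - 1387 = \left(\left(-72 - 234 - 2 \cdot 9^{2}\right) + 2398017\right) - 1387 = \left(\left(-72 - 234 - 162\right) + 2398017\right) - 1387 = \left(-468 + 2398017\right) - 1387 = 2397549 - 1387 = 2396162$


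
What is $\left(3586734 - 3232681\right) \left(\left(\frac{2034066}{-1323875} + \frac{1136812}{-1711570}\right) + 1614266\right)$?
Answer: $\frac{2642946384106230316186}{4624295375} \approx 5.7153 \cdot 10^{11}$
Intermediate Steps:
$\left(3586734 - 3232681\right) \left(\left(\frac{2034066}{-1323875} + \frac{1136812}{-1711570}\right) + 1614266\right) = 354053 \left(\left(2034066 \left(- \frac{1}{1323875}\right) + 1136812 \left(- \frac{1}{1711570}\right)\right) + 1614266\right) = 354053 \left(\left(- \frac{2034066}{1323875} - \frac{568406}{855785}\right) + 1614266\right) = 354053 \left(- \frac{71234904716}{32370067625} + 1614266\right) = 354053 \cdot \frac{52253828349833534}{32370067625} = \frac{2642946384106230316186}{4624295375}$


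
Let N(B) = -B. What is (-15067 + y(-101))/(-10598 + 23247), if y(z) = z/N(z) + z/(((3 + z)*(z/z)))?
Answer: -1476563/1239602 ≈ -1.1912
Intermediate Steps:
y(z) = -1 + z/(3 + z) (y(z) = z/((-z)) + z/(((3 + z)*(z/z))) = z*(-1/z) + z/(((3 + z)*1)) = -1 + z/(3 + z))
(-15067 + y(-101))/(-10598 + 23247) = (-15067 - 3/(3 - 101))/(-10598 + 23247) = (-15067 - 3/(-98))/12649 = (-15067 - 3*(-1/98))*(1/12649) = (-15067 + 3/98)*(1/12649) = -1476563/98*1/12649 = -1476563/1239602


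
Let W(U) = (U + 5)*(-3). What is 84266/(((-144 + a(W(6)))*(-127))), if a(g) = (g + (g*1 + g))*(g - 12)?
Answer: -84266/547497 ≈ -0.15391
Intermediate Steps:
W(U) = -15 - 3*U (W(U) = (5 + U)*(-3) = -15 - 3*U)
a(g) = 3*g*(-12 + g) (a(g) = (g + (g + g))*(-12 + g) = (g + 2*g)*(-12 + g) = (3*g)*(-12 + g) = 3*g*(-12 + g))
84266/(((-144 + a(W(6)))*(-127))) = 84266/(((-144 + 3*(-15 - 3*6)*(-12 + (-15 - 3*6)))*(-127))) = 84266/(((-144 + 3*(-15 - 18)*(-12 + (-15 - 18)))*(-127))) = 84266/(((-144 + 3*(-33)*(-12 - 33))*(-127))) = 84266/(((-144 + 3*(-33)*(-45))*(-127))) = 84266/(((-144 + 4455)*(-127))) = 84266/((4311*(-127))) = 84266/(-547497) = 84266*(-1/547497) = -84266/547497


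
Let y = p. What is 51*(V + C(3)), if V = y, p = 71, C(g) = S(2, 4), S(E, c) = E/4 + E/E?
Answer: 7395/2 ≈ 3697.5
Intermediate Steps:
S(E, c) = 1 + E/4 (S(E, c) = E*(¼) + 1 = E/4 + 1 = 1 + E/4)
C(g) = 3/2 (C(g) = 1 + (¼)*2 = 1 + ½ = 3/2)
y = 71
V = 71
51*(V + C(3)) = 51*(71 + 3/2) = 51*(145/2) = 7395/2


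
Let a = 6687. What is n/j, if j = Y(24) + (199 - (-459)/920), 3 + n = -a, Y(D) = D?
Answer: -6154800/205619 ≈ -29.933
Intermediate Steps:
n = -6690 (n = -3 - 1*6687 = -3 - 6687 = -6690)
j = 205619/920 (j = 24 + (199 - (-459)/920) = 24 + (199 - 1*(-459/920)) = 24 + (199 + 459/920) = 24 + 183539/920 = 205619/920 ≈ 223.50)
n/j = -6690/205619/920 = -6690*920/205619 = -6154800/205619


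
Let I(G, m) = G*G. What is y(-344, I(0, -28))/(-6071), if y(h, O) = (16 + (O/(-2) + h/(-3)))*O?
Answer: 0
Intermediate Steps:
I(G, m) = G**2
y(h, O) = O*(16 - O/2 - h/3) (y(h, O) = (16 + (O*(-1/2) + h*(-1/3)))*O = (16 + (-O/2 - h/3))*O = (16 - O/2 - h/3)*O = O*(16 - O/2 - h/3))
y(-344, I(0, -28))/(-6071) = ((1/6)*0**2*(96 - 3*0**2 - 2*(-344)))/(-6071) = ((1/6)*0*(96 - 3*0 + 688))*(-1/6071) = ((1/6)*0*(96 + 0 + 688))*(-1/6071) = ((1/6)*0*784)*(-1/6071) = 0*(-1/6071) = 0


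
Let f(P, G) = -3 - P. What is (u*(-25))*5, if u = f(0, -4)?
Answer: 375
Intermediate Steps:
u = -3 (u = -3 - 1*0 = -3 + 0 = -3)
(u*(-25))*5 = -3*(-25)*5 = 75*5 = 375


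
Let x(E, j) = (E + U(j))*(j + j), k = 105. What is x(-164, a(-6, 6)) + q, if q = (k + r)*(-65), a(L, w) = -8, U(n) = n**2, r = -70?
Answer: -675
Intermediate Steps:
q = -2275 (q = (105 - 70)*(-65) = 35*(-65) = -2275)
x(E, j) = 2*j*(E + j**2) (x(E, j) = (E + j**2)*(j + j) = (E + j**2)*(2*j) = 2*j*(E + j**2))
x(-164, a(-6, 6)) + q = 2*(-8)*(-164 + (-8)**2) - 2275 = 2*(-8)*(-164 + 64) - 2275 = 2*(-8)*(-100) - 2275 = 1600 - 2275 = -675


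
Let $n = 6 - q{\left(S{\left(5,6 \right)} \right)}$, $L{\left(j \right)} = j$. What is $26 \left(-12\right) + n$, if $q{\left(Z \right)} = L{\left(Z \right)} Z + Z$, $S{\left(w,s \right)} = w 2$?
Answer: $-416$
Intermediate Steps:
$S{\left(w,s \right)} = 2 w$
$q{\left(Z \right)} = Z + Z^{2}$ ($q{\left(Z \right)} = Z Z + Z = Z^{2} + Z = Z + Z^{2}$)
$n = -104$ ($n = 6 - 2 \cdot 5 \left(1 + 2 \cdot 5\right) = 6 - 10 \left(1 + 10\right) = 6 - 10 \cdot 11 = 6 - 110 = -104$)
$26 \left(-12\right) + n = 26 \left(-12\right) - 104 = -312 - 104 = -416$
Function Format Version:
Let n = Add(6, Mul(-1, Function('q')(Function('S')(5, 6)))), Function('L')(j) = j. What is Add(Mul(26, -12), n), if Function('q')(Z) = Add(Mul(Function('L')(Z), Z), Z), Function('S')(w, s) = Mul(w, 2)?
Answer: -416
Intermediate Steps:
Function('S')(w, s) = Mul(2, w)
Function('q')(Z) = Add(Z, Pow(Z, 2)) (Function('q')(Z) = Add(Mul(Z, Z), Z) = Add(Pow(Z, 2), Z) = Add(Z, Pow(Z, 2)))
n = -104 (n = Add(6, Mul(-1, Mul(Mul(2, 5), Add(1, Mul(2, 5))))) = Add(6, Mul(-1, Mul(10, Add(1, 10)))) = Add(6, Mul(-1, Mul(10, 11))) = Add(6, Mul(-1, 110)) = Add(6, -110) = -104)
Add(Mul(26, -12), n) = Add(Mul(26, -12), -104) = Add(-312, -104) = -416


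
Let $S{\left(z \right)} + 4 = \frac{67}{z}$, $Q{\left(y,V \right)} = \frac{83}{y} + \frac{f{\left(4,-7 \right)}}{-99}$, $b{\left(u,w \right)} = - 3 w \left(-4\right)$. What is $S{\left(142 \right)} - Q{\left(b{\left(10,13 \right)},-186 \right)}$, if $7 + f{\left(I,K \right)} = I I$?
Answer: $- \frac{483605}{121836} \approx -3.9693$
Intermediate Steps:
$b{\left(u,w \right)} = 12 w$
$f{\left(I,K \right)} = -7 + I^{2}$ ($f{\left(I,K \right)} = -7 + I I = -7 + I^{2}$)
$Q{\left(y,V \right)} = - \frac{1}{11} + \frac{83}{y}$ ($Q{\left(y,V \right)} = \frac{83}{y} + \frac{-7 + 4^{2}}{-99} = \frac{83}{y} + \left(-7 + 16\right) \left(- \frac{1}{99}\right) = \frac{83}{y} + 9 \left(- \frac{1}{99}\right) = \frac{83}{y} - \frac{1}{11} = - \frac{1}{11} + \frac{83}{y}$)
$S{\left(z \right)} = -4 + \frac{67}{z}$
$S{\left(142 \right)} - Q{\left(b{\left(10,13 \right)},-186 \right)} = \left(-4 + \frac{67}{142}\right) - \frac{913 - 12 \cdot 13}{11 \cdot 12 \cdot 13} = \left(-4 + 67 \cdot \frac{1}{142}\right) - \frac{913 - 156}{11 \cdot 156} = \left(-4 + \frac{67}{142}\right) - \frac{1}{11} \cdot \frac{1}{156} \left(913 - 156\right) = - \frac{501}{142} - \frac{1}{11} \cdot \frac{1}{156} \cdot 757 = - \frac{501}{142} - \frac{757}{1716} = - \frac{483605}{121836}$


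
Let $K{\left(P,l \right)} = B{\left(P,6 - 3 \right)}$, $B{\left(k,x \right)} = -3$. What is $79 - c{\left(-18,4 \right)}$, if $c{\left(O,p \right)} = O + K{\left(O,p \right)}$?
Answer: $100$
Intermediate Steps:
$K{\left(P,l \right)} = -3$
$c{\left(O,p \right)} = -3 + O$ ($c{\left(O,p \right)} = O - 3 = -3 + O$)
$79 - c{\left(-18,4 \right)} = 79 - \left(-3 - 18\right) = 79 - -21 = 79 + 21 = 100$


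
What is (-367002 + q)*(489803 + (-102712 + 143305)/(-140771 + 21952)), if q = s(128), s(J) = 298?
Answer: -21341388810317056/118819 ≈ -1.7961e+11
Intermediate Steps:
q = 298
(-367002 + q)*(489803 + (-102712 + 143305)/(-140771 + 21952)) = (-367002 + 298)*(489803 + (-102712 + 143305)/(-140771 + 21952)) = -366704*(489803 + 40593/(-118819)) = -366704*(489803 + 40593*(-1/118819)) = -366704*(489803 - 40593/118819) = -366704*58197862064/118819 = -21341388810317056/118819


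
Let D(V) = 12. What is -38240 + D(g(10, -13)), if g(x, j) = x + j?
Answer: -38228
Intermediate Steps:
g(x, j) = j + x
-38240 + D(g(10, -13)) = -38240 + 12 = -38228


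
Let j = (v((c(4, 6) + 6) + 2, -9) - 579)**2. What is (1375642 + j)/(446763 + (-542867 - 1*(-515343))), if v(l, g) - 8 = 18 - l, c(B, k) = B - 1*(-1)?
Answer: 1695998/419239 ≈ 4.0454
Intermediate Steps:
c(B, k) = 1 + B (c(B, k) = B + 1 = 1 + B)
v(l, g) = 26 - l (v(l, g) = 8 + (18 - l) = 26 - l)
j = 320356 (j = ((26 - (((1 + 4) + 6) + 2)) - 579)**2 = ((26 - ((5 + 6) + 2)) - 579)**2 = ((26 - (11 + 2)) - 579)**2 = ((26 - 1*13) - 579)**2 = ((26 - 13) - 579)**2 = (13 - 579)**2 = (-566)**2 = 320356)
(1375642 + j)/(446763 + (-542867 - 1*(-515343))) = (1375642 + 320356)/(446763 + (-542867 - 1*(-515343))) = 1695998/(446763 + (-542867 + 515343)) = 1695998/(446763 - 27524) = 1695998/419239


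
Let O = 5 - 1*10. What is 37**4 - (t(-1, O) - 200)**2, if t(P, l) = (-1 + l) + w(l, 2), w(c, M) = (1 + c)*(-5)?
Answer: 1839565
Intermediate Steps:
w(c, M) = -5 - 5*c
O = -5 (O = 5 - 10 = -5)
t(P, l) = -6 - 4*l (t(P, l) = (-1 + l) + (-5 - 5*l) = -6 - 4*l)
37**4 - (t(-1, O) - 200)**2 = 37**4 - ((-6 - 4*(-5)) - 200)**2 = 1874161 - ((-6 + 20) - 200)**2 = 1874161 - (14 - 200)**2 = 1874161 - 1*(-186)**2 = 1874161 - 1*34596 = 1874161 - 34596 = 1839565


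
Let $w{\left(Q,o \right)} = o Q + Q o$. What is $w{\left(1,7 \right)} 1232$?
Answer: $17248$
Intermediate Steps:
$w{\left(Q,o \right)} = 2 Q o$ ($w{\left(Q,o \right)} = Q o + Q o = 2 Q o$)
$w{\left(1,7 \right)} 1232 = 2 \cdot 1 \cdot 7 \cdot 1232 = 14 \cdot 1232 = 17248$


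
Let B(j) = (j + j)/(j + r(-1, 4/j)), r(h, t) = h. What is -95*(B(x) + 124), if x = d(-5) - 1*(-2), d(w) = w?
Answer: -23845/2 ≈ -11923.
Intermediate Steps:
x = -3 (x = -5 - 1*(-2) = -5 + 2 = -3)
B(j) = 2*j/(-1 + j) (B(j) = (j + j)/(j - 1) = (2*j)/(-1 + j) = 2*j/(-1 + j))
-95*(B(x) + 124) = -95*(2*(-3)/(-1 - 3) + 124) = -95*(2*(-3)/(-4) + 124) = -95*(2*(-3)*(-1/4) + 124) = -95*(3/2 + 124) = -95*251/2 = -23845/2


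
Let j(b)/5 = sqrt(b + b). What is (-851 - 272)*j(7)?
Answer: -5615*sqrt(14) ≈ -21009.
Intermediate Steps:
j(b) = 5*sqrt(2)*sqrt(b) (j(b) = 5*sqrt(b + b) = 5*sqrt(2*b) = 5*(sqrt(2)*sqrt(b)) = 5*sqrt(2)*sqrt(b))
(-851 - 272)*j(7) = (-851 - 272)*(5*sqrt(2)*sqrt(7)) = -5615*sqrt(14)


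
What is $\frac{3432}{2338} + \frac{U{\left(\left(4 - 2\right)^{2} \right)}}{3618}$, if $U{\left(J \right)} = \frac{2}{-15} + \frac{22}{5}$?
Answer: $\frac{46601068}{31720815} \approx 1.4691$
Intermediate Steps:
$U{\left(J \right)} = \frac{64}{15}$ ($U{\left(J \right)} = 2 \left(- \frac{1}{15}\right) + 22 \cdot \frac{1}{5} = - \frac{2}{15} + \frac{22}{5} = \frac{64}{15}$)
$\frac{3432}{2338} + \frac{U{\left(\left(4 - 2\right)^{2} \right)}}{3618} = \frac{3432}{2338} + \frac{64}{15 \cdot 3618} = 3432 \cdot \frac{1}{2338} + \frac{64}{15} \cdot \frac{1}{3618} = \frac{1716}{1169} + \frac{32}{27135} = \frac{46601068}{31720815}$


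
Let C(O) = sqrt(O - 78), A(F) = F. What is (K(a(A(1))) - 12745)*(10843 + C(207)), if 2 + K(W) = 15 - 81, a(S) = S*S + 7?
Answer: -138931359 - 12813*sqrt(129) ≈ -1.3908e+8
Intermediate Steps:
a(S) = 7 + S**2 (a(S) = S**2 + 7 = 7 + S**2)
K(W) = -68 (K(W) = -2 + (15 - 81) = -2 - 66 = -68)
C(O) = sqrt(-78 + O)
(K(a(A(1))) - 12745)*(10843 + C(207)) = (-68 - 12745)*(10843 + sqrt(-78 + 207)) = -12813*(10843 + sqrt(129)) = -138931359 - 12813*sqrt(129)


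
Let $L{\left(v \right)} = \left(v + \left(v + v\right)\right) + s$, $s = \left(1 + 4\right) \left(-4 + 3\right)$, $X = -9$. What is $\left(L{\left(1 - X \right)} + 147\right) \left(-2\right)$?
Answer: $-344$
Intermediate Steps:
$s = -5$ ($s = 5 \left(-1\right) = -5$)
$L{\left(v \right)} = -5 + 3 v$ ($L{\left(v \right)} = \left(v + \left(v + v\right)\right) - 5 = \left(v + 2 v\right) - 5 = 3 v - 5 = -5 + 3 v$)
$\left(L{\left(1 - X \right)} + 147\right) \left(-2\right) = \left(\left(-5 + 3 \left(1 - -9\right)\right) + 147\right) \left(-2\right) = \left(\left(-5 + 3 \left(1 + 9\right)\right) + 147\right) \left(-2\right) = \left(\left(-5 + 3 \cdot 10\right) + 147\right) \left(-2\right) = \left(\left(-5 + 30\right) + 147\right) \left(-2\right) = \left(25 + 147\right) \left(-2\right) = 172 \left(-2\right) = -344$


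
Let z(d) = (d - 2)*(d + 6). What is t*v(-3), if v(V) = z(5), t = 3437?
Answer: 113421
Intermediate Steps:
z(d) = (-2 + d)*(6 + d)
v(V) = 33 (v(V) = -12 + 5**2 + 4*5 = -12 + 25 + 20 = 33)
t*v(-3) = 3437*33 = 113421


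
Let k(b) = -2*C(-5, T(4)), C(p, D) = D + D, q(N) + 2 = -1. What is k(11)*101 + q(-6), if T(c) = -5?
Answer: 2017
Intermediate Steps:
q(N) = -3 (q(N) = -2 - 1 = -3)
C(p, D) = 2*D
k(b) = 20 (k(b) = -4*(-5) = -2*(-10) = 20)
k(11)*101 + q(-6) = 20*101 - 3 = 2020 - 3 = 2017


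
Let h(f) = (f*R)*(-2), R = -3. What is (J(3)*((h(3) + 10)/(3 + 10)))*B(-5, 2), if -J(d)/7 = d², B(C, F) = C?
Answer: 8820/13 ≈ 678.46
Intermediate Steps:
h(f) = 6*f (h(f) = (f*(-3))*(-2) = -3*f*(-2) = 6*f)
J(d) = -7*d²
(J(3)*((h(3) + 10)/(3 + 10)))*B(-5, 2) = ((-7*3²)*((6*3 + 10)/(3 + 10)))*(-5) = ((-7*9)*((18 + 10)/13))*(-5) = -1764/13*(-5) = 8820/13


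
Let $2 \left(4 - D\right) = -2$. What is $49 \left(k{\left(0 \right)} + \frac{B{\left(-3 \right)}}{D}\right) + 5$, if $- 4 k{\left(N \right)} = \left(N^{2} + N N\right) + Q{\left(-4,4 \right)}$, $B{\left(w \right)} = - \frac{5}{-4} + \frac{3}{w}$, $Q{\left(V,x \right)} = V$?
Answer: $\frac{1129}{20} \approx 56.45$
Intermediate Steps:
$D = 5$ ($D = 4 - -1 = 4 + 1 = 5$)
$B{\left(w \right)} = \frac{5}{4} + \frac{3}{w}$ ($B{\left(w \right)} = \left(-5\right) \left(- \frac{1}{4}\right) + \frac{3}{w} = \frac{5}{4} + \frac{3}{w}$)
$k{\left(N \right)} = 1 - \frac{N^{2}}{2}$ ($k{\left(N \right)} = - \frac{\left(N^{2} + N N\right) - 4}{4} = - \frac{\left(N^{2} + N^{2}\right) - 4}{4} = - \frac{2 N^{2} - 4}{4} = - \frac{-4 + 2 N^{2}}{4} = 1 - \frac{N^{2}}{2}$)
$49 \left(k{\left(0 \right)} + \frac{B{\left(-3 \right)}}{D}\right) + 5 = 49 \left(\left(1 - \frac{0^{2}}{2}\right) + \frac{\frac{5}{4} + \frac{3}{-3}}{5}\right) + 5 = 49 \left(\left(1 - 0\right) + \left(\frac{5}{4} + 3 \left(- \frac{1}{3}\right)\right) \frac{1}{5}\right) + 5 = 49 \left(\left(1 + 0\right) + \left(\frac{5}{4} - 1\right) \frac{1}{5}\right) + 5 = 49 \left(1 + \frac{1}{4} \cdot \frac{1}{5}\right) + 5 = 49 \left(1 + \frac{1}{20}\right) + 5 = 49 \cdot \frac{21}{20} + 5 = \frac{1029}{20} + 5 = \frac{1129}{20}$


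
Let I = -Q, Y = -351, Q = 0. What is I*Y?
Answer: 0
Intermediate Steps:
I = 0 (I = -1*0 = 0)
I*Y = 0*(-351) = 0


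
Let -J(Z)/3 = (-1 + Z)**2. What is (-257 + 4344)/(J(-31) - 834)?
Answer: -4087/3906 ≈ -1.0463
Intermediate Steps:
J(Z) = -3*(-1 + Z)**2
(-257 + 4344)/(J(-31) - 834) = (-257 + 4344)/(-3*(-1 - 31)**2 - 834) = 4087/(-3*(-32)**2 - 834) = 4087/(-3*1024 - 834) = 4087/(-3072 - 834) = 4087/(-3906) = 4087*(-1/3906) = -4087/3906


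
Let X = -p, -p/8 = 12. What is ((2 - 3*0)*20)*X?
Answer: 3840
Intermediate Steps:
p = -96 (p = -8*12 = -96)
X = 96 (X = -1*(-96) = 96)
((2 - 3*0)*20)*X = ((2 - 3*0)*20)*96 = ((2 + 0)*20)*96 = (2*20)*96 = 40*96 = 3840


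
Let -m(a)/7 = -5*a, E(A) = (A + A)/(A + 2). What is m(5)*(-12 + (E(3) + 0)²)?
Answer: -1848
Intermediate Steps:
E(A) = 2*A/(2 + A) (E(A) = (2*A)/(2 + A) = 2*A/(2 + A))
m(a) = 35*a (m(a) = -(-35)*a = 35*a)
m(5)*(-12 + (E(3) + 0)²) = (35*5)*(-12 + (2*3/(2 + 3) + 0)²) = 175*(-12 + (2*3/5 + 0)²) = 175*(-12 + (2*3*(⅕) + 0)²) = 175*(-12 + (6/5 + 0)²) = 175*(-12 + (6/5)²) = 175*(-12 + 36/25) = 175*(-264/25) = -1848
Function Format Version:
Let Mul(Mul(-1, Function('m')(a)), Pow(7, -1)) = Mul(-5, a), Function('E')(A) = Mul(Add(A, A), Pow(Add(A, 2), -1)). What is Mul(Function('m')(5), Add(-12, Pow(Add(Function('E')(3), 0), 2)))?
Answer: -1848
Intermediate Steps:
Function('E')(A) = Mul(2, A, Pow(Add(2, A), -1)) (Function('E')(A) = Mul(Mul(2, A), Pow(Add(2, A), -1)) = Mul(2, A, Pow(Add(2, A), -1)))
Function('m')(a) = Mul(35, a) (Function('m')(a) = Mul(-7, Mul(-5, a)) = Mul(35, a))
Mul(Function('m')(5), Add(-12, Pow(Add(Function('E')(3), 0), 2))) = Mul(Mul(35, 5), Add(-12, Pow(Add(Mul(2, 3, Pow(Add(2, 3), -1)), 0), 2))) = Mul(175, Add(-12, Pow(Add(Mul(2, 3, Pow(5, -1)), 0), 2))) = Mul(175, Add(-12, Pow(Add(Mul(2, 3, Rational(1, 5)), 0), 2))) = Mul(175, Add(-12, Pow(Add(Rational(6, 5), 0), 2))) = Mul(175, Add(-12, Pow(Rational(6, 5), 2))) = Mul(175, Add(-12, Rational(36, 25))) = Mul(175, Rational(-264, 25)) = -1848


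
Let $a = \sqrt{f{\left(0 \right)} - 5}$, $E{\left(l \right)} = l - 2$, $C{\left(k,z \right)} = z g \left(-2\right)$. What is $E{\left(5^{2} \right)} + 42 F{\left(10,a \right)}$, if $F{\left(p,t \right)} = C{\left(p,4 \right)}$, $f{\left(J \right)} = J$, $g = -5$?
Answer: $1703$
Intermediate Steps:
$C{\left(k,z \right)} = 10 z$ ($C{\left(k,z \right)} = z \left(-5\right) \left(-2\right) = - 5 z \left(-2\right) = 10 z$)
$E{\left(l \right)} = -2 + l$
$a = i \sqrt{5}$ ($a = \sqrt{0 - 5} = \sqrt{-5} = i \sqrt{5} \approx 2.2361 i$)
$F{\left(p,t \right)} = 40$ ($F{\left(p,t \right)} = 10 \cdot 4 = 40$)
$E{\left(5^{2} \right)} + 42 F{\left(10,a \right)} = \left(-2 + 5^{2}\right) + 42 \cdot 40 = \left(-2 + 25\right) + 1680 = 23 + 1680 = 1703$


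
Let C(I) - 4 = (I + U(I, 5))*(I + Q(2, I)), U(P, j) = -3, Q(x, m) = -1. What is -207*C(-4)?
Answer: -8073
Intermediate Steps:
C(I) = 4 + (-1 + I)*(-3 + I) (C(I) = 4 + (I - 3)*(I - 1) = 4 + (-3 + I)*(-1 + I) = 4 + (-1 + I)*(-3 + I))
-207*C(-4) = -207*(7 + (-4)² - 4*(-4)) = -207*(7 + 16 + 16) = -207*39 = -8073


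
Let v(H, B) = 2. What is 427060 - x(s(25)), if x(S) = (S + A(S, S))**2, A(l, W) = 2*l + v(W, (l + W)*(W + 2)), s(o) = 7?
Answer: 426531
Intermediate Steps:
A(l, W) = 2 + 2*l (A(l, W) = 2*l + 2 = 2 + 2*l)
x(S) = (2 + 3*S)**2 (x(S) = (S + (2 + 2*S))**2 = (2 + 3*S)**2)
427060 - x(s(25)) = 427060 - (2 + 3*7)**2 = 427060 - (2 + 21)**2 = 427060 - 1*23**2 = 427060 - 1*529 = 427060 - 529 = 426531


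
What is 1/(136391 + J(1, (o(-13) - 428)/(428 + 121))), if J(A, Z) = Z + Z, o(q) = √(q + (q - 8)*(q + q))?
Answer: 3162147219/431283490931129 - 1098*√533/5606685382104677 ≈ 7.3319e-6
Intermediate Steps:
o(q) = √(q + 2*q*(-8 + q)) (o(q) = √(q + (-8 + q)*(2*q)) = √(q + 2*q*(-8 + q)))
J(A, Z) = 2*Z
1/(136391 + J(1, (o(-13) - 428)/(428 + 121))) = 1/(136391 + 2*((√(-13*(-15 + 2*(-13))) - 428)/(428 + 121))) = 1/(136391 + 2*((√(-13*(-15 - 26)) - 428)/549)) = 1/(136391 + 2*((√(-13*(-41)) - 428)*(1/549))) = 1/(136391 + 2*((√533 - 428)*(1/549))) = 1/(136391 + 2*((-428 + √533)*(1/549))) = 1/(136391 + 2*(-428/549 + √533/549)) = 1/(136391 + (-856/549 + 2*√533/549)) = 1/(74877803/549 + 2*√533/549)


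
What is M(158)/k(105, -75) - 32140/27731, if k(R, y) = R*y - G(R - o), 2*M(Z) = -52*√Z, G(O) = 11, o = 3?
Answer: -32140/27731 + 13*√158/3943 ≈ -1.1175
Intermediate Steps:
M(Z) = -26*√Z (M(Z) = (-52*√Z)/2 = -26*√Z)
k(R, y) = -11 + R*y (k(R, y) = R*y - 1*11 = R*y - 11 = -11 + R*y)
M(158)/k(105, -75) - 32140/27731 = (-26*√158)/(-11 + 105*(-75)) - 32140/27731 = (-26*√158)/(-11 - 7875) - 32140*1/27731 = -26*√158/(-7886) - 32140/27731 = -26*√158*(-1/7886) - 32140/27731 = 13*√158/3943 - 32140/27731 = -32140/27731 + 13*√158/3943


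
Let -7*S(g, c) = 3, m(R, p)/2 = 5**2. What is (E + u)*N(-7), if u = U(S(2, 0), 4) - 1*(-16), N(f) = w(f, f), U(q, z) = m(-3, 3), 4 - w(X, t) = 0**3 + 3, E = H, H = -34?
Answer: 32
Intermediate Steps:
m(R, p) = 50 (m(R, p) = 2*5**2 = 2*25 = 50)
E = -34
w(X, t) = 1 (w(X, t) = 4 - (0**3 + 3) = 4 - (0 + 3) = 4 - 1*3 = 4 - 3 = 1)
S(g, c) = -3/7 (S(g, c) = -1/7*3 = -3/7)
U(q, z) = 50
N(f) = 1
u = 66 (u = 50 - 1*(-16) = 50 + 16 = 66)
(E + u)*N(-7) = (-34 + 66)*1 = 32*1 = 32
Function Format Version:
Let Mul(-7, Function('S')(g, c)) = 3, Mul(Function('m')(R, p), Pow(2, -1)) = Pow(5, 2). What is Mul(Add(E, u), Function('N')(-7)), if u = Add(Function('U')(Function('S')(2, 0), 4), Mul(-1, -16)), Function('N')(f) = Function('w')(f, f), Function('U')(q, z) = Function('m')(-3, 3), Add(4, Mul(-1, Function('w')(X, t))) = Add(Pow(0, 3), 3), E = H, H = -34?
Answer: 32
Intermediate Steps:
Function('m')(R, p) = 50 (Function('m')(R, p) = Mul(2, Pow(5, 2)) = Mul(2, 25) = 50)
E = -34
Function('w')(X, t) = 1 (Function('w')(X, t) = Add(4, Mul(-1, Add(Pow(0, 3), 3))) = Add(4, Mul(-1, Add(0, 3))) = Add(4, Mul(-1, 3)) = Add(4, -3) = 1)
Function('S')(g, c) = Rational(-3, 7) (Function('S')(g, c) = Mul(Rational(-1, 7), 3) = Rational(-3, 7))
Function('U')(q, z) = 50
Function('N')(f) = 1
u = 66 (u = Add(50, Mul(-1, -16)) = Add(50, 16) = 66)
Mul(Add(E, u), Function('N')(-7)) = Mul(Add(-34, 66), 1) = Mul(32, 1) = 32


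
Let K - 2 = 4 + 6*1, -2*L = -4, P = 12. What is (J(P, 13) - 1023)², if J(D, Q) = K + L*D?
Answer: 974169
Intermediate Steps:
L = 2 (L = -½*(-4) = 2)
K = 12 (K = 2 + (4 + 6*1) = 2 + (4 + 6) = 2 + 10 = 12)
J(D, Q) = 12 + 2*D
(J(P, 13) - 1023)² = ((12 + 2*12) - 1023)² = ((12 + 24) - 1023)² = (36 - 1023)² = (-987)² = 974169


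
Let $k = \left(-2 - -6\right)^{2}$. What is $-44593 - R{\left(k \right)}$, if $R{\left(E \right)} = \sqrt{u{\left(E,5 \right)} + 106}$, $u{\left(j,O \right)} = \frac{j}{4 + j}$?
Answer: $-44593 - \frac{\sqrt{2670}}{5} \approx -44603.0$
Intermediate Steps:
$k = 16$ ($k = \left(-2 + 6\right)^{2} = 4^{2} = 16$)
$R{\left(E \right)} = \sqrt{106 + \frac{E}{4 + E}}$ ($R{\left(E \right)} = \sqrt{\frac{E}{4 + E} + 106} = \sqrt{106 + \frac{E}{4 + E}}$)
$-44593 - R{\left(k \right)} = -44593 - \sqrt{\frac{424 + 107 \cdot 16}{4 + 16}} = -44593 - \sqrt{\frac{424 + 1712}{20}} = -44593 - \sqrt{\frac{1}{20} \cdot 2136} = -44593 - \sqrt{\frac{534}{5}} = -44593 - \frac{\sqrt{2670}}{5}$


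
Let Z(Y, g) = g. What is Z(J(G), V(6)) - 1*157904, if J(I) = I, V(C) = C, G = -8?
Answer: -157898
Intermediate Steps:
Z(J(G), V(6)) - 1*157904 = 6 - 1*157904 = 6 - 157904 = -157898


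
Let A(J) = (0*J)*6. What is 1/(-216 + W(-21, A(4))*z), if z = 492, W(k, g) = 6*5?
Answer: 1/14544 ≈ 6.8757e-5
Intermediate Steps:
A(J) = 0 (A(J) = 0*6 = 0)
W(k, g) = 30
1/(-216 + W(-21, A(4))*z) = 1/(-216 + 30*492) = 1/(-216 + 14760) = 1/14544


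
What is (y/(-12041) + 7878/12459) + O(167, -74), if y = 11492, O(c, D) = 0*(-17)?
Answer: -16106610/50006273 ≈ -0.32209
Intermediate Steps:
O(c, D) = 0
(y/(-12041) + 7878/12459) + O(167, -74) = (11492/(-12041) + 7878/12459) + 0 = (11492*(-1/12041) + 7878*(1/12459)) + 0 = (-11492/12041 + 2626/4153) + 0 = -16106610/50006273 + 0 = -16106610/50006273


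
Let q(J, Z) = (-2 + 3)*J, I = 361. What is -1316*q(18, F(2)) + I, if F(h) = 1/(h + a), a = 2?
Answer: -23327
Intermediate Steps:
F(h) = 1/(2 + h) (F(h) = 1/(h + 2) = 1/(2 + h))
q(J, Z) = J (q(J, Z) = 1*J = J)
-1316*q(18, F(2)) + I = -1316*18 + 361 = -23688 + 361 = -23327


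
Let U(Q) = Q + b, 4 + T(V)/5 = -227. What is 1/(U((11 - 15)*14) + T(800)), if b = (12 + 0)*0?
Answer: -1/1211 ≈ -0.00082576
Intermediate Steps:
T(V) = -1155 (T(V) = -20 + 5*(-227) = -20 - 1135 = -1155)
b = 0 (b = 12*0 = 0)
U(Q) = Q (U(Q) = Q + 0 = Q)
1/(U((11 - 15)*14) + T(800)) = 1/((11 - 15)*14 - 1155) = 1/(-4*14 - 1155) = 1/(-56 - 1155) = 1/(-1211) = -1/1211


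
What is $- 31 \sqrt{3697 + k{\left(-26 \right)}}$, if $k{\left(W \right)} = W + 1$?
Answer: $- 186 \sqrt{102} \approx -1878.5$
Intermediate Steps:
$k{\left(W \right)} = 1 + W$
$- 31 \sqrt{3697 + k{\left(-26 \right)}} = - 31 \sqrt{3697 + \left(1 - 26\right)} = - 31 \sqrt{3697 - 25} = - 31 \sqrt{3672} = - 31 \cdot 6 \sqrt{102} = - 186 \sqrt{102}$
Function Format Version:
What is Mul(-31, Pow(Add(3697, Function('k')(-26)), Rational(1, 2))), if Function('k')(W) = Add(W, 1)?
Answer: Mul(-186, Pow(102, Rational(1, 2))) ≈ -1878.5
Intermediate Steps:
Function('k')(W) = Add(1, W)
Mul(-31, Pow(Add(3697, Function('k')(-26)), Rational(1, 2))) = Mul(-31, Pow(Add(3697, Add(1, -26)), Rational(1, 2))) = Mul(-31, Pow(Add(3697, -25), Rational(1, 2))) = Mul(-31, Pow(3672, Rational(1, 2))) = Mul(-31, Mul(6, Pow(102, Rational(1, 2)))) = Mul(-186, Pow(102, Rational(1, 2)))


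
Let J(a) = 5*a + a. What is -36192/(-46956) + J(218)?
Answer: 393940/301 ≈ 1308.8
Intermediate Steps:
J(a) = 6*a
-36192/(-46956) + J(218) = -36192/(-46956) + 6*218 = -36192*(-1/46956) + 1308 = 232/301 + 1308 = 393940/301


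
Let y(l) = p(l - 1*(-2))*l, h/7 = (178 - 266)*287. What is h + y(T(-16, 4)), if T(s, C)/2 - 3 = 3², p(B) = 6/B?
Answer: -2298224/13 ≈ -1.7679e+5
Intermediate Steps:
T(s, C) = 24 (T(s, C) = 6 + 2*3² = 6 + 2*9 = 6 + 18 = 24)
h = -176792 (h = 7*((178 - 266)*287) = 7*(-88*287) = 7*(-25256) = -176792)
y(l) = 6*l/(2 + l) (y(l) = (6/(l - 1*(-2)))*l = (6/(l + 2))*l = (6/(2 + l))*l = 6*l/(2 + l))
h + y(T(-16, 4)) = -176792 + 6*24/(2 + 24) = -176792 + 6*24/26 = -176792 + 6*24*(1/26) = -176792 + 72/13 = -2298224/13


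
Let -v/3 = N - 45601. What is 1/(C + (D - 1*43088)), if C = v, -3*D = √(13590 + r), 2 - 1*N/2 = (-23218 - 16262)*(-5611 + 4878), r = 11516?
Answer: 1563540687/271628831100467335 + 3*√25106/271628831100467335 ≈ 5.7562e-9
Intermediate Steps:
N = -57877676 (N = 4 - 2*(-23218 - 16262)*(-5611 + 4878) = 4 - (-78960)*(-733) = 4 - 2*28938840 = 4 - 57877680 = -57877676)
D = -√25106/3 (D = -√(13590 + 11516)/3 = -√25106/3 ≈ -52.816)
v = 173769831 (v = -3*(-57877676 - 45601) = -3*(-57923277) = 173769831)
C = 173769831
1/(C + (D - 1*43088)) = 1/(173769831 + (-√25106/3 - 1*43088)) = 1/(173769831 + (-√25106/3 - 43088)) = 1/(173769831 + (-43088 - √25106/3)) = 1/(173726743 - √25106/3)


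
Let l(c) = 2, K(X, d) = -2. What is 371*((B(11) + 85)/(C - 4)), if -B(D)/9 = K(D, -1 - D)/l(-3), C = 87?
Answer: 34874/83 ≈ 420.17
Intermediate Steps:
B(D) = 9 (B(D) = -(-18)/2 = -9*(-1) = 9)
371*((B(11) + 85)/(C - 4)) = 371*((9 + 85)/(87 - 4)) = 371*(94/83) = 34874/83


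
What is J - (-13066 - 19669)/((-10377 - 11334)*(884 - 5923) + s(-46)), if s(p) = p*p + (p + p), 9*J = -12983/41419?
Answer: -1408186266514/40782546409563 ≈ -0.034529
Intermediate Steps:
J = -12983/372771 (J = (-12983/41419)/9 = (-12983*1/41419)/9 = (1/9)*(-12983/41419) = -12983/372771 ≈ -0.034828)
s(p) = p**2 + 2*p
J - (-13066 - 19669)/((-10377 - 11334)*(884 - 5923) + s(-46)) = -12983/372771 - (-13066 - 19669)/((-10377 - 11334)*(884 - 5923) - 46*(2 - 46)) = -12983/372771 - (-32735)/(-21711*(-5039) - 46*(-44)) = -12983/372771 - (-32735)/(109401729 + 2024) = -12983/372771 - (-32735)/109403753 = -12983/372771 - 1*(-32735/109403753) = -12983/372771 + 32735/109403753 = -1408186266514/40782546409563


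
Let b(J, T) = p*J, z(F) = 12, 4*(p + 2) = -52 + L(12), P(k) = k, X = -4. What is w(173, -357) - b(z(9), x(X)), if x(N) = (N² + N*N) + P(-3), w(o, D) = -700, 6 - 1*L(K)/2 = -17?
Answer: -658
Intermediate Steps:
L(K) = 46 (L(K) = 12 - 2*(-17) = 12 + 34 = 46)
p = -7/2 (p = -2 + (-52 + 46)/4 = -2 + (¼)*(-6) = -2 - 3/2 = -7/2 ≈ -3.5000)
x(N) = -3 + 2*N² (x(N) = (N² + N*N) - 3 = (N² + N²) - 3 = 2*N² - 3 = -3 + 2*N²)
b(J, T) = -7*J/2
w(173, -357) - b(z(9), x(X)) = -700 - (-7)*12/2 = -700 - 1*(-42) = -700 + 42 = -658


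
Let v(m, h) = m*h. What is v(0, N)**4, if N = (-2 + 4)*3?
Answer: 0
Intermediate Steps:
N = 6 (N = 2*3 = 6)
v(m, h) = h*m
v(0, N)**4 = (6*0)**4 = 0**4 = 0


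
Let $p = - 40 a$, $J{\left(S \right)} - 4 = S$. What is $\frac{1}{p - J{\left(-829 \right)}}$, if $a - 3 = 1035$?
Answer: $- \frac{1}{40695} \approx -2.4573 \cdot 10^{-5}$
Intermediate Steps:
$a = 1038$ ($a = 3 + 1035 = 1038$)
$J{\left(S \right)} = 4 + S$
$p = -41520$ ($p = \left(-40\right) 1038 = -41520$)
$\frac{1}{p - J{\left(-829 \right)}} = \frac{1}{-41520 - \left(4 - 829\right)} = \frac{1}{-41520 - -825} = \frac{1}{-41520 + 825} = \frac{1}{-40695} = - \frac{1}{40695}$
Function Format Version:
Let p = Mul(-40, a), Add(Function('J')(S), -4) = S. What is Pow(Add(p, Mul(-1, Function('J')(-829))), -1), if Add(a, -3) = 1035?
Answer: Rational(-1, 40695) ≈ -2.4573e-5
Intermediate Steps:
a = 1038 (a = Add(3, 1035) = 1038)
Function('J')(S) = Add(4, S)
p = -41520 (p = Mul(-40, 1038) = -41520)
Pow(Add(p, Mul(-1, Function('J')(-829))), -1) = Pow(Add(-41520, Mul(-1, Add(4, -829))), -1) = Pow(Add(-41520, Mul(-1, -825)), -1) = Pow(Add(-41520, 825), -1) = Pow(-40695, -1) = Rational(-1, 40695)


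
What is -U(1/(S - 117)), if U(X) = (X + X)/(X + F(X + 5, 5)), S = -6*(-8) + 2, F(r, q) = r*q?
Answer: 2/1669 ≈ 0.0011983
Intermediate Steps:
F(r, q) = q*r
S = 50 (S = 48 + 2 = 50)
U(X) = 2*X/(25 + 6*X) (U(X) = (X + X)/(X + 5*(X + 5)) = (2*X)/(X + 5*(5 + X)) = (2*X)/(X + (25 + 5*X)) = (2*X)/(25 + 6*X) = 2*X/(25 + 6*X))
-U(1/(S - 117)) = -2/((50 - 117)*(25 + 6/(50 - 117))) = -2/((-67)*(25 + 6/(-67))) = -2*(-1)/(67*(25 + 6*(-1/67))) = -2*(-1)/(67*(25 - 6/67)) = -2*(-1)/(67*1669/67) = -2*(-1)*67/(67*1669) = -1*(-2/1669) = 2/1669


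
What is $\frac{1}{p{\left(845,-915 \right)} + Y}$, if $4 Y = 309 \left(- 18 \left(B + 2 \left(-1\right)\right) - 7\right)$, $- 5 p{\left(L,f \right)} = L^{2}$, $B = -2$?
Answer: $- \frac{4}{551135} \approx -7.2578 \cdot 10^{-6}$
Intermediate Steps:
$p{\left(L,f \right)} = - \frac{L^{2}}{5}$
$Y = \frac{20085}{4}$ ($Y = \frac{309 \left(- 18 \left(-2 + 2 \left(-1\right)\right) - 7\right)}{4} = \frac{309 \left(- 18 \left(-2 - 2\right) - 7\right)}{4} = \frac{309 \left(\left(-18\right) \left(-4\right) - 7\right)}{4} = \frac{309 \left(72 - 7\right)}{4} = \frac{309 \cdot 65}{4} = \frac{1}{4} \cdot 20085 = \frac{20085}{4} \approx 5021.3$)
$\frac{1}{p{\left(845,-915 \right)} + Y} = \frac{1}{- \frac{845^{2}}{5} + \frac{20085}{4}} = \frac{1}{\left(- \frac{1}{5}\right) 714025 + \frac{20085}{4}} = \frac{1}{-142805 + \frac{20085}{4}} = \frac{1}{- \frac{551135}{4}} = - \frac{4}{551135}$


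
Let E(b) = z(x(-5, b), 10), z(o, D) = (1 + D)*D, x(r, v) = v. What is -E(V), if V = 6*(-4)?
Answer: -110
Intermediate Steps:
V = -24
z(o, D) = D*(1 + D)
E(b) = 110 (E(b) = 10*(1 + 10) = 10*11 = 110)
-E(V) = -1*110 = -110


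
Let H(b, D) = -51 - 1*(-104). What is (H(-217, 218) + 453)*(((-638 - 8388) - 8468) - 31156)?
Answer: -24616900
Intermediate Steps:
H(b, D) = 53 (H(b, D) = -51 + 104 = 53)
(H(-217, 218) + 453)*(((-638 - 8388) - 8468) - 31156) = (53 + 453)*(((-638 - 8388) - 8468) - 31156) = 506*((-9026 - 8468) - 31156) = 506*(-17494 - 31156) = 506*(-48650) = -24616900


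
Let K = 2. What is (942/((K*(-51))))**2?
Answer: 24649/289 ≈ 85.291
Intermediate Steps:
(942/((K*(-51))))**2 = (942/((2*(-51))))**2 = (942/(-102))**2 = (942*(-1/102))**2 = (-157/17)**2 = 24649/289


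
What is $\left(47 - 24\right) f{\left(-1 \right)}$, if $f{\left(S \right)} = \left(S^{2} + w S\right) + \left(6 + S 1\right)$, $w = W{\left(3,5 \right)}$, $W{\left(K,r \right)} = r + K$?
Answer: $-46$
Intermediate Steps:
$W{\left(K,r \right)} = K + r$
$w = 8$ ($w = 3 + 5 = 8$)
$f{\left(S \right)} = 6 + S^{2} + 9 S$ ($f{\left(S \right)} = \left(S^{2} + 8 S\right) + \left(6 + S 1\right) = \left(S^{2} + 8 S\right) + \left(6 + S\right) = 6 + S^{2} + 9 S$)
$\left(47 - 24\right) f{\left(-1 \right)} = \left(47 - 24\right) \left(6 + \left(-1\right)^{2} + 9 \left(-1\right)\right) = 23 \left(6 + 1 - 9\right) = 23 \left(-2\right) = -46$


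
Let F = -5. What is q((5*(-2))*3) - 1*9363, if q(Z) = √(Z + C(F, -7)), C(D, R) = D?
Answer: -9363 + I*√35 ≈ -9363.0 + 5.9161*I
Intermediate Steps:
q(Z) = √(-5 + Z) (q(Z) = √(Z - 5) = √(-5 + Z))
q((5*(-2))*3) - 1*9363 = √(-5 + (5*(-2))*3) - 1*9363 = √(-5 - 10*3) - 9363 = √(-5 - 30) - 9363 = √(-35) - 9363 = I*√35 - 9363 = -9363 + I*√35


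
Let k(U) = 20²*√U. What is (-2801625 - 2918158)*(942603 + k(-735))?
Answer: -5391484615149 - 16015392400*I*√15 ≈ -5.3915e+12 - 6.2027e+10*I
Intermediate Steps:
k(U) = 400*√U
(-2801625 - 2918158)*(942603 + k(-735)) = (-2801625 - 2918158)*(942603 + 400*√(-735)) = -5719783*(942603 + 400*(7*I*√15)) = -5719783*(942603 + 2800*I*√15) = -5391484615149 - 16015392400*I*√15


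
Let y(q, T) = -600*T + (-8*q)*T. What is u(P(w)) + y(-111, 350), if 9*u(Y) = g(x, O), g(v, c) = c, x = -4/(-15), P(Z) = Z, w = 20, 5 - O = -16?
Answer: 302407/3 ≈ 1.0080e+5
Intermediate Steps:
O = 21 (O = 5 - 1*(-16) = 5 + 16 = 21)
x = 4/15 (x = -4*(-1/15) = 4/15 ≈ 0.26667)
y(q, T) = -600*T - 8*T*q
u(Y) = 7/3 (u(Y) = (⅑)*21 = 7/3)
u(P(w)) + y(-111, 350) = 7/3 - 8*350*(75 - 111) = 7/3 - 8*350*(-36) = 7/3 + 100800 = 302407/3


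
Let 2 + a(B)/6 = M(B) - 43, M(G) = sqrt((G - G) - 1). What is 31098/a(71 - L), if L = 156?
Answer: -233235/2026 - 5183*I/2026 ≈ -115.12 - 2.5582*I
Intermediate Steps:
M(G) = I (M(G) = sqrt(0 - 1) = sqrt(-1) = I)
a(B) = -270 + 6*I (a(B) = -12 + 6*(I - 43) = -12 + 6*(-43 + I) = -12 + (-258 + 6*I) = -270 + 6*I)
31098/a(71 - L) = 31098/(-270 + 6*I) = 31098*((-270 - 6*I)/72936) = 5183*(-270 - 6*I)/12156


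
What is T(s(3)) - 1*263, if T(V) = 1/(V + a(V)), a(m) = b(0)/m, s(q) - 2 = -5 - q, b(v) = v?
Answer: -1579/6 ≈ -263.17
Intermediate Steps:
s(q) = -3 - q (s(q) = 2 + (-5 - q) = -3 - q)
a(m) = 0 (a(m) = 0/m = 0)
T(V) = 1/V (T(V) = 1/(V + 0) = 1/V)
T(s(3)) - 1*263 = 1/(-3 - 1*3) - 1*263 = 1/(-3 - 3) - 263 = 1/(-6) - 263 = -1/6 - 263 = -1579/6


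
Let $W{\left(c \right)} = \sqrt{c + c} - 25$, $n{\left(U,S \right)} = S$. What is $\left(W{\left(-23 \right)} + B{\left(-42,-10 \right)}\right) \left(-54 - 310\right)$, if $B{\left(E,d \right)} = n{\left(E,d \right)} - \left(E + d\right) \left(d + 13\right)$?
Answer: $-44044 - 364 i \sqrt{46} \approx -44044.0 - 2468.8 i$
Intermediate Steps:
$B{\left(E,d \right)} = d - \left(13 + d\right) \left(E + d\right)$ ($B{\left(E,d \right)} = d - \left(E + d\right) \left(d + 13\right) = d - \left(E + d\right) \left(13 + d\right) = d - \left(13 + d\right) \left(E + d\right)$)
$W{\left(c \right)} = -25 + \sqrt{2} \sqrt{c}$ ($W{\left(c \right)} = \sqrt{2 c} - 25 = \sqrt{2} \sqrt{c} - 25 = -25 + \sqrt{2} \sqrt{c}$)
$\left(W{\left(-23 \right)} + B{\left(-42,-10 \right)}\right) \left(-54 - 310\right) = \left(\left(-25 + \sqrt{2} \sqrt{-23}\right) - \left(-566 + 420\right)\right) \left(-54 - 310\right) = \left(\left(-25 + \sqrt{2} i \sqrt{23}\right) + \left(\left(-1\right) 100 + 546 + 120 - 420\right)\right) \left(-54 - 310\right) = \left(\left(-25 + i \sqrt{46}\right) + \left(-100 + 546 + 120 - 420\right)\right) \left(-364\right) = \left(\left(-25 + i \sqrt{46}\right) + 146\right) \left(-364\right) = \left(121 + i \sqrt{46}\right) \left(-364\right) = -44044 - 364 i \sqrt{46}$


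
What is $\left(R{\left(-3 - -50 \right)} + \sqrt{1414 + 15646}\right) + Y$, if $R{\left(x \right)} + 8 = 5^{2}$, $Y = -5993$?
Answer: $-5976 + 2 \sqrt{4265} \approx -5845.4$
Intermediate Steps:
$R{\left(x \right)} = 17$ ($R{\left(x \right)} = -8 + 5^{2} = -8 + 25 = 17$)
$\left(R{\left(-3 - -50 \right)} + \sqrt{1414 + 15646}\right) + Y = \left(17 + \sqrt{1414 + 15646}\right) - 5993 = \left(17 + \sqrt{17060}\right) - 5993 = \left(17 + 2 \sqrt{4265}\right) - 5993 = -5976 + 2 \sqrt{4265}$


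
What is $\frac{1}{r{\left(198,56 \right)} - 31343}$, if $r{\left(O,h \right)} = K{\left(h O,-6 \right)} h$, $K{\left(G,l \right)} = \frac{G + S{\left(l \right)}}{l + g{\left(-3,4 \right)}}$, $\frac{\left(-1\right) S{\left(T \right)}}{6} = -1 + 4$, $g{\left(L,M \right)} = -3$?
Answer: $- \frac{1}{100223} \approx -9.9778 \cdot 10^{-6}$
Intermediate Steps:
$S{\left(T \right)} = -18$ ($S{\left(T \right)} = - 6 \left(-1 + 4\right) = \left(-6\right) 3 = -18$)
$K{\left(G,l \right)} = \frac{-18 + G}{-3 + l}$ ($K{\left(G,l \right)} = \frac{G - 18}{l - 3} = \frac{-18 + G}{-3 + l}$)
$r{\left(O,h \right)} = h \left(2 - \frac{O h}{9}\right)$ ($r{\left(O,h \right)} = \frac{-18 + h O}{-3 - 6} h = \frac{-18 + O h}{-9} h = - \frac{-18 + O h}{9} h = \left(2 - \frac{O h}{9}\right) h = h \left(2 - \frac{O h}{9}\right)$)
$\frac{1}{r{\left(198,56 \right)} - 31343} = \frac{1}{\frac{1}{9} \cdot 56 \left(18 - 198 \cdot 56\right) - 31343} = \frac{1}{\frac{1}{9} \cdot 56 \left(18 - 11088\right) - 31343} = \frac{1}{\frac{1}{9} \cdot 56 \left(-11070\right) - 31343} = \frac{1}{-68880 - 31343} = \frac{1}{-100223} = - \frac{1}{100223}$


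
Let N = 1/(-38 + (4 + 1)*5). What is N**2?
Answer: 1/169 ≈ 0.0059172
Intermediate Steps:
N = -1/13 (N = 1/(-38 + 5*5) = 1/(-38 + 25) = 1/(-13) = -1/13 ≈ -0.076923)
N**2 = (-1/13)**2 = 1/169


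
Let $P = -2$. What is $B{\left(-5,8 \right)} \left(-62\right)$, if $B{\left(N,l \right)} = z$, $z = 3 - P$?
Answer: $-310$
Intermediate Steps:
$z = 5$ ($z = 3 - -2 = 3 + 2 = 5$)
$B{\left(N,l \right)} = 5$
$B{\left(-5,8 \right)} \left(-62\right) = 5 \left(-62\right) = -310$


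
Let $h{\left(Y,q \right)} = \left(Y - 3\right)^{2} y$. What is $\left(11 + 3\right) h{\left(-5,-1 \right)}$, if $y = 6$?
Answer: $5376$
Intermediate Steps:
$h{\left(Y,q \right)} = 6 \left(-3 + Y\right)^{2}$ ($h{\left(Y,q \right)} = \left(Y - 3\right)^{2} \cdot 6 = \left(-3 + Y\right)^{2} \cdot 6 = 6 \left(-3 + Y\right)^{2}$)
$\left(11 + 3\right) h{\left(-5,-1 \right)} = \left(11 + 3\right) 6 \left(-3 - 5\right)^{2} = 14 \cdot 6 \left(-8\right)^{2} = 14 \cdot 6 \cdot 64 = 14 \cdot 384 = 5376$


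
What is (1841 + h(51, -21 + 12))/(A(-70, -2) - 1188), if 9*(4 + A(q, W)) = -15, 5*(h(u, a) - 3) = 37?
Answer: -27771/17905 ≈ -1.5510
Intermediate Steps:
h(u, a) = 52/5 (h(u, a) = 3 + (⅕)*37 = 3 + 37/5 = 52/5)
A(q, W) = -17/3 (A(q, W) = -4 + (⅑)*(-15) = -4 - 5/3 = -17/3)
(1841 + h(51, -21 + 12))/(A(-70, -2) - 1188) = (1841 + 52/5)/(-17/3 - 1188) = 9257/(5*(-3581/3)) = (9257/5)*(-3/3581) = -27771/17905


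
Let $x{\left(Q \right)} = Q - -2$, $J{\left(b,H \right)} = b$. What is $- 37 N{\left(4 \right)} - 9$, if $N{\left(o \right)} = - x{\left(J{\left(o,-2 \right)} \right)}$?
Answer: $213$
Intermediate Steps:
$x{\left(Q \right)} = 2 + Q$ ($x{\left(Q \right)} = Q + 2 = 2 + Q$)
$N{\left(o \right)} = -2 - o$ ($N{\left(o \right)} = - (2 + o) = -2 - o$)
$- 37 N{\left(4 \right)} - 9 = - 37 \left(-2 - 4\right) - 9 = \left(-37\right) \left(-6\right) - 9 = 222 - 9 = 213$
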